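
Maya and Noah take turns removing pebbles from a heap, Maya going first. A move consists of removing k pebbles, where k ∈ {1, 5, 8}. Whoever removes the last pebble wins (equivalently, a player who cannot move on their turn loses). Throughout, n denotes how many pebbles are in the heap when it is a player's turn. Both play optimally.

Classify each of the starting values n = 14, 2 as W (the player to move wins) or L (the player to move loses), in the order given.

14: W, 2: L

Work bottom-up. With no move the player to move loses. Otherwise the position is W if at least one move leads to an L position for the opponent, and L if every move leads to a W.
n=0: no move → L
n=1: →0(L), so W
n=2: →1(W) only, which is W, so L
n=3: →2(L), so W
n=4: →3(W) only, which is W, so L
n=5: →4(L), so W
n=6: →5(W), 1(W) — all W, so L
n=7: →6(L), so W
n=8: →0(L), so W
n=9: →4(L), so W
n=10: →2(L), so W
n=11: →6(L), so W
n=12: →4(L), so W
n=13: →12(W), 8(W), 5(W) — all W, so L
n=14: →13(L), so W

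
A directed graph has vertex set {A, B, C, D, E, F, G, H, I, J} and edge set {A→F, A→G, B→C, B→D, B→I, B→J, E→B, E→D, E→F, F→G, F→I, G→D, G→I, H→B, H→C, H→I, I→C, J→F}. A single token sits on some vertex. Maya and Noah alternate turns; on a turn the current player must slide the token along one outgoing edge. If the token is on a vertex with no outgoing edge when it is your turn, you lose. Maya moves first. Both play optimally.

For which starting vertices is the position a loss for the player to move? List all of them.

Positions with no move are L. A position that does have a move is losing for the player to move precisely when every available move leads to a winning position for the opponent. Fill in the labels:
Every edge goes from a vertex to one that appears earlier in the order C, D, I, G, F, A, J, B, H, E, so processing vertices in that order labels each vertex after all of its successors.
C: no outgoing edge → L
D: no outgoing edge → L
I: can move to C, which is L ⇒ W
G: can move to D, which is L ⇒ W
F: moves to G(W), I(W); every one is W ⇒ L
A: can move to F, which is L ⇒ W
J: can move to F, which is L ⇒ W
B: can move to D, which is L ⇒ W
H: can move to C, which is L ⇒ W
E: can move to F, which is L ⇒ W
The losing starting vertices are exactly the entries labelled L in this table (3 of them).

C, D, F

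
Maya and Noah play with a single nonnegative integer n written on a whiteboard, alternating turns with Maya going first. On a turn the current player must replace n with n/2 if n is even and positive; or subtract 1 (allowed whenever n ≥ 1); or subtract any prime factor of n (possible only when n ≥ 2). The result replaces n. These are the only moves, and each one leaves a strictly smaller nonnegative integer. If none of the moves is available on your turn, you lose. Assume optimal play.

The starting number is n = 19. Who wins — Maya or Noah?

Build the W/L table. Terminal = L. A non-terminal position is W if it has a move to some L; otherwise it is L.
n=0: no move → L
n=1: reaches L-position 0 → W
n=2: reaches L-position 0 → W
n=3: reaches L-position 0 → W
n=4: only reaches 2(W), 3(W), all W → L
n=5: reaches L-position 0 → W
n=6: reaches L-position 4 → W
n=7: reaches L-position 0 → W
n=8: reaches L-position 4 → W
n=9: only reaches 6(W), 8(W), all W → L
n=10: reaches L-position 9 → W
n=11: reaches L-position 0 → W
n=12: reaches L-position 9 → W
n=13: reaches L-position 0 → W
n=14: only reaches 7(W), 12(W), 13(W), all W → L
n=15: reaches L-position 14 → W
n=16: reaches L-position 14 → W
n=17: reaches L-position 0 → W
n=18: reaches L-position 9 → W
n=19: reaches L-position 0 → W
From 19 Maya can move to 0, reaching an L position.

Maya wins.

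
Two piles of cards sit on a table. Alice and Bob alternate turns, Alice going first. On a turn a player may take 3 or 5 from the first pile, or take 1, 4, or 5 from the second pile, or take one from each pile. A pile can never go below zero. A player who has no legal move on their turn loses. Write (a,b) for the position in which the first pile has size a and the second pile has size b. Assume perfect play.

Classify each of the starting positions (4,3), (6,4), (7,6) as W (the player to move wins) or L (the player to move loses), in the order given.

Compute win/loss labels from the base case upward. A position with no move is L. Any other position is W if it can reach an L in one move, else L.
No move ever increases a pile, so every position that can arise here has a ≤ 7 and b ≤ 6; it is enough to label the cells with 0 ≤ a ≤ 7 and 0 ≤ b ≤ 6.
Every move lowers a or b (never raises either), so fill the grid row by row in increasing a, and left to right within a row: each cell's successors are then already labelled.
      b=0  b=1  b=2  b=3  b=4  b=5  b=6
a=0:    L    W    L    W    W    W    W
a=1:    L    W    L    W    W    W    W
a=2:    L    W    L    W    W    W    W
a=3:    W    W    W    W    L    W    L
a=4:    W    L    W    L    W    W    W
a=5:    W    L    W    L    W    W    W
a=6:    W    L    W    L    W    W    W
a=7:    W    W    W    W    W    L    W
Cells with no legal move (terminal, hence L): (0,0), (1,0), (2,0).
The remaining L cells, each justified by listing all of its moves:
(0,2): →(0,1)(W) only, which is W, so L
(1,2): →(1,1)(W), (0,1)(W) — all W, so L
(2,2): →(2,1)(W), (1,1)(W) — all W, so L
(3,4): →(0,4)(W), (3,3)(W), (3,0)(W), (2,3)(W) — all W, so L
(3,6): →(0,6)(W), (3,5)(W), (3,2)(W), (3,1)(W), (2,5)(W) — all W, so L
(4,1): →(1,1)(W), (4,0)(W), (3,0)(W) — all W, so L
(4,3): →(1,3)(W), (4,2)(W), (3,2)(W) — all W, so L
(5,1): →(2,1)(W), (0,1)(W), (5,0)(W), (4,0)(W) — all W, so L
(5,3): →(2,3)(W), (0,3)(W), (5,2)(W), (4,2)(W) — all W, so L
(6,1): →(3,1)(W), (1,1)(W), (6,0)(W), (5,0)(W) — all W, so L
(6,3): →(3,3)(W), (1,3)(W), (6,2)(W), (5,2)(W) — all W, so L
(7,5): →(4,5)(W), (2,5)(W), (7,4)(W), (7,1)(W), (7,0)(W), (6,4)(W) — all W, so L
Every other cell has at least one move into one of the L cells above, so it is W.
(4,3): one of the L cells justified above, so L
(6,4): the move to (3,4) reaches an L cell, so W
(7,6): the move to (7,5) reaches an L cell, so W

(4,3): L, (6,4): W, (7,6): W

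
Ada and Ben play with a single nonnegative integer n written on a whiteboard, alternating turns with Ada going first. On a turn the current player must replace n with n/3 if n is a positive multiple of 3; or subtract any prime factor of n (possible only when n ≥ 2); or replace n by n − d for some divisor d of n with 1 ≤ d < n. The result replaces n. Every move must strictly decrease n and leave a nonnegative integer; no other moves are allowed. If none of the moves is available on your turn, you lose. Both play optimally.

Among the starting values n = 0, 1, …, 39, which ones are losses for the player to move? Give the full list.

0, 1, 4, 9, 14, 20, 26, 32, 35, 38

Compute win/loss labels from the base case upward. A position with no move is L. Any other position is W if it can reach an L in one move, else L.
n=0: no move → L
n=1: no move → L
n=2: W (go to 0, an L position)
n=3: W (go to 0, an L position)
n=4: L (options 2(W), 3(W) are all W)
n=5: W (go to 0, an L position)
n=6: W (go to 4, an L position)
n=7: W (go to 0, an L position)
n=8: W (go to 4, an L position)
n=9: L (options 3(W), 6(W), 8(W) are all W)
n=10: W (go to 9, an L position)
n=11: W (go to 0, an L position)
n=12: W (go to 4, an L position)
n=13: W (go to 0, an L position)
n=14: L (options 7(W), 12(W), 13(W) are all W)
n=15: W (go to 14, an L position)
n=16: W (go to 14, an L position)
n=17: W (go to 0, an L position)
n=18: W (go to 9, an L position)
n=19: W (go to 0, an L position)
n=20: L (options 10(W), 15(W), 16(W), 18(W), 19(W) are all W)
n=21: W (go to 14, an L position)
n=22: W (go to 20, an L position)
n=23: W (go to 0, an L position)
n=24: W (go to 20, an L position)
n=25: W (go to 20, an L position)
n=26: L (options 13(W), 24(W), 25(W) are all W)
n=27: W (go to 9, an L position)
n=28: W (go to 14, an L position)
n=29: W (go to 0, an L position)
n=30: W (go to 20, an L position)
n=31: W (go to 0, an L position)
n=32: L (options 16(W), 24(W), 28(W), 30(W), 31(W) are all W)
n=33: W (go to 32, an L position)
n=34: W (go to 32, an L position)
n=35: L (options 28(W), 30(W), 34(W) are all W)
n=36: W (go to 32, an L position)
n=37: W (go to 0, an L position)
n=38: L (options 19(W), 36(W), 37(W) are all W)
n=39: W (go to 26, an L position)
Reading off the rows marked L gives the requested list; there are 10 such values of n.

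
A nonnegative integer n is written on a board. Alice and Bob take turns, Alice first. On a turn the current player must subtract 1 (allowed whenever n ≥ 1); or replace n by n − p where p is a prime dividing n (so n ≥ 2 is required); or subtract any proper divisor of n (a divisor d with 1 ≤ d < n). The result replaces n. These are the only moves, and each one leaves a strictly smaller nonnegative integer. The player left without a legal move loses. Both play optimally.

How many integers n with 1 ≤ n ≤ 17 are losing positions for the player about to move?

3

Label each position W (a win for the player to move) or L (a loss). A position with no legal move is L; any other position is W exactly when some move reaches an L, and L when every move reaches a W.
n=0: no move → L
n=1: reaches L-position 0 → W
n=2: reaches L-position 0 → W
n=3: reaches L-position 0 → W
n=4: only reaches 2(W), 3(W), all W → L
n=5: reaches L-position 0 → W
n=6: reaches L-position 4 → W
n=7: reaches L-position 0 → W
n=8: reaches L-position 4 → W
n=9: only reaches 6(W), 8(W), all W → L
n=10: reaches L-position 9 → W
n=11: reaches L-position 0 → W
n=12: reaches L-position 9 → W
n=13: reaches L-position 0 → W
n=14: only reaches 7(W), 12(W), 13(W), all W → L
n=15: reaches L-position 14 → W
n=16: reaches L-position 14 → W
n=17: reaches L-position 0 → W
L entries with 1 ≤ n ≤ 17 (n=0 is outside the asked range and is not counted): n = 4, 9, 14; that makes 3.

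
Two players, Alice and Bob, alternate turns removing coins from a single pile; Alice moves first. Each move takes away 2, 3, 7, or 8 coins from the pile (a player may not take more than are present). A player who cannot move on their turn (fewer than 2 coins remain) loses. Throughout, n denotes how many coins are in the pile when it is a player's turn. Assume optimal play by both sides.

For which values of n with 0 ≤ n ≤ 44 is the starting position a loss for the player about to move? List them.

Classify positions by backward induction: terminal positions (no move available) are L. From any other position, the mover wins iff some move reaches an L.
n=0: no move → L
n=1: no move → L
n=2: reaches L-position 0 → W
n=3: reaches L-position 1 → W
n=4: reaches L-position 1 → W
n=5: only reaches 3(W), 2(W), all W → L
n=6: only reaches 4(W), 3(W), all W → L
n=7: reaches L-position 5 → W
n=8: reaches L-position 6 → W
n=9: reaches L-position 6 → W
n=10: only reaches 8(W), 7(W), 3(W), 2(W), all W → L
n=11: only reaches 9(W), 8(W), 4(W), 3(W), all W → L
n=12: reaches L-position 10 → W
n=13: reaches L-position 11 → W
n=14: reaches L-position 11 → W
n=15: only reaches 13(W), 12(W), 8(W), 7(W), all W → L
n=16: only reaches 14(W), 13(W), 9(W), 8(W), all W → L
n=17: reaches L-position 15 → W
n=18: reaches L-position 16 → W
n=19: reaches L-position 16 → W
n=20: only reaches 18(W), 17(W), 13(W), 12(W), all W → L
n=21: only reaches 19(W), 18(W), 14(W), 13(W), all W → L
n=22: reaches L-position 20 → W
n=23: reaches L-position 21 → W
n=24: reaches L-position 21 → W
n=25: only reaches 23(W), 22(W), 18(W), 17(W), all W → L
n=26: only reaches 24(W), 23(W), 19(W), 18(W), all W → L
n=27: reaches L-position 25 → W
n=28: reaches L-position 26 → W
n=29: reaches L-position 26 → W
n=30: only reaches 28(W), 27(W), 23(W), 22(W), all W → L
n=31: only reaches 29(W), 28(W), 24(W), 23(W), all W → L
n=32: reaches L-position 30 → W
n=33: reaches L-position 31 → W
n=34: reaches L-position 31 → W
n=35: only reaches 33(W), 32(W), 28(W), 27(W), all W → L
n=36: only reaches 34(W), 33(W), 29(W), 28(W), all W → L
n=37: reaches L-position 35 → W
n=38: reaches L-position 36 → W
n=39: reaches L-position 36 → W
n=40: only reaches 38(W), 37(W), 33(W), 32(W), all W → L
n=41: only reaches 39(W), 38(W), 34(W), 33(W), all W → L
n=42: reaches L-position 40 → W
n=43: reaches L-position 41 → W
n=44: reaches L-position 41 → W
The losing starting values of n are exactly the entries labelled L in this table (18 of them).

0, 1, 5, 6, 10, 11, 15, 16, 20, 21, 25, 26, 30, 31, 35, 36, 40, 41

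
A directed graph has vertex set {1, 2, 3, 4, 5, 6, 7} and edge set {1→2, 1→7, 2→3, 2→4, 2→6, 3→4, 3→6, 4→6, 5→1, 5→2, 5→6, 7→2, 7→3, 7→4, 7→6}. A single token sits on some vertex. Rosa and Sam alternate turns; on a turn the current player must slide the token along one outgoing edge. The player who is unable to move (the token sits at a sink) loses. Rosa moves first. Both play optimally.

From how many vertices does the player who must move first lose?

2

Build the W/L table. Terminal = L. A non-terminal position is W if it has a move to some L; otherwise it is L.
Every edge goes from a vertex to one that appears earlier in the order 6, 4, 3, 2, 7, 1, 5, so processing vertices in that order labels each vertex after all of its successors.
6: no outgoing edge → L
4: can move to 6, which is L ⇒ W
3: can move to 6, which is L ⇒ W
2: can move to 6, which is L ⇒ W
7: can move to 6, which is L ⇒ W
1: moves to 7(W), 2(W); every one is W ⇒ L
5: can move to 1, which is L ⇒ W
The L vertices are 1, 6; that is 2 in all.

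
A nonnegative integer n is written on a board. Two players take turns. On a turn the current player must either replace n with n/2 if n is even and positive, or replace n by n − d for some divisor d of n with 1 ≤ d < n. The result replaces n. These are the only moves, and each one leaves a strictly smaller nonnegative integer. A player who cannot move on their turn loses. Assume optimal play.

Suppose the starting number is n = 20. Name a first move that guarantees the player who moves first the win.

Work bottom-up. With no move the player to move loses. Otherwise the position is W if at least one move leads to an L position for the opponent, and L if every move leads to a W.
n=0: no move → L
n=1: no move → L
n=2: W (go to 1, an L position)
n=3: L (sole option 2(W) is W)
n=4: W (go to 3, an L position)
n=5: L (sole option 4(W) is W)
n=6: W (go to 3, an L position)
n=7: L (sole option 6(W) is W)
n=8: W (go to 7, an L position)
n=9: L (options 6(W), 8(W) are all W)
n=10: W (go to 5, an L position)
n=11: L (sole option 10(W) is W)
n=12: W (go to 9, an L position)
n=13: L (sole option 12(W) is W)
n=14: W (go to 7, an L position)
n=15: L (options 10(W), 12(W), 14(W) are all W)
n=16: W (go to 15, an L position)
n=17: L (sole option 16(W) is W)
n=18: W (go to 9, an L position)
n=19: L (sole option 18(W) is W)
n=20: W (go to 15, an L position)
From 20, the L positions reachable in one move are: 15, 19. Any move reaching one of these is winning.

Move to 15.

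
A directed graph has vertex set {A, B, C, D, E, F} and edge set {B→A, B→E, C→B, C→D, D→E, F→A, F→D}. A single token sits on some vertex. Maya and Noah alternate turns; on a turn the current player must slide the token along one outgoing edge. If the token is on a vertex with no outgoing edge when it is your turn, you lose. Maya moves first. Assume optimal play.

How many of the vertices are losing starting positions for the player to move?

Positions with no move are L. A position that does have a move is losing for the player to move precisely when every available move leads to a winning position for the opponent. Fill in the labels:
Every edge goes from a vertex to one that appears earlier in the order E, A, D, B, C, F, so processing vertices in that order labels each vertex after all of its successors.
E: no outgoing edge → L
A: no outgoing edge → L
D: →E(L), so W
B: →A(L), so W
C: →B(W), D(W) — all W, so L
F: →A(L), so W
The L vertices are A, C, E; that is 3 in all.

3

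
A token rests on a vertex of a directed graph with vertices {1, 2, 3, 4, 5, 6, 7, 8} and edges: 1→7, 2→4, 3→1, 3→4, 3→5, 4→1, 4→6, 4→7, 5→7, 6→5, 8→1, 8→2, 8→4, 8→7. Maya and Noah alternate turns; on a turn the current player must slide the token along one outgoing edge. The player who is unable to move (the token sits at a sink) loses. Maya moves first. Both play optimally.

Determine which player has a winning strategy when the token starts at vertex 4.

Build the W/L table. Terminal = L. A non-terminal position is W if it has a move to some L; otherwise it is L.
Every edge goes from a vertex to one that appears earlier in the order 7, 1, 5, 6, 4, 3, 2, 8, so processing vertices in that order labels each vertex after all of its successors.
7: no outgoing edge → L
1: can move to 7, which is L ⇒ W
5: can move to 7, which is L ⇒ W
6: the only move is to 5(W), a W ⇒ L
4: can move to 6, which is L ⇒ W
3: moves to 4(W), 5(W), 1(W); every one is W ⇒ L
2: the only move is to 4(W), a W ⇒ L
8: can move to 2, which is L ⇒ W
The starting position 4 is W: Maya should move to 6, handing over an L position.

Maya wins.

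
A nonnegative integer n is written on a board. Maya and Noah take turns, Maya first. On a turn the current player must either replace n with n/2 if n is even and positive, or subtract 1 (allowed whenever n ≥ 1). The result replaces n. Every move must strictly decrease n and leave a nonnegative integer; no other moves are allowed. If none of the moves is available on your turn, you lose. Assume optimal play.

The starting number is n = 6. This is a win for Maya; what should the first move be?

Work bottom-up. With no move the player to move loses. Otherwise the position is W if at least one move leads to an L position for the opponent, and L if every move leads to a W.
n=0: no move → L
n=1: W (go to 0, an L position)
n=2: L (sole option 1(W) is W)
n=3: W (go to 2, an L position)
n=4: W (go to 2, an L position)
n=5: L (sole option 4(W) is W)
n=6: W (go to 5, an L position)
From 6, the L positions reachable in one move are: 5.

Move to 5.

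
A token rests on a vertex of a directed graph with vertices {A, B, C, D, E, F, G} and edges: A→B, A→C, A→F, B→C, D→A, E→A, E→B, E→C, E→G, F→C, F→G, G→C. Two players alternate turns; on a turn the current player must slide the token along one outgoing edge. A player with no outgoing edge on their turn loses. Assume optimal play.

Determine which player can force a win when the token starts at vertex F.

Label each position W (a win for the player to move) or L (a loss). A position with no legal move is L; any other position is W exactly when some move reaches an L, and L when every move reaches a W.
Every edge goes from a vertex to one that appears earlier in the order C, G, F, B, A, D, E, so processing vertices in that order labels each vertex after all of its successors.
C: no outgoing edge → L
G: →C(L), so W
F: →C(L), so W
B: →C(L), so W
A: →C(L), so W
D: →A(W) only, which is W, so L
E: →C(L), so W
The starting position F is W: the player to move should move to C, handing over an L position.

The first player wins.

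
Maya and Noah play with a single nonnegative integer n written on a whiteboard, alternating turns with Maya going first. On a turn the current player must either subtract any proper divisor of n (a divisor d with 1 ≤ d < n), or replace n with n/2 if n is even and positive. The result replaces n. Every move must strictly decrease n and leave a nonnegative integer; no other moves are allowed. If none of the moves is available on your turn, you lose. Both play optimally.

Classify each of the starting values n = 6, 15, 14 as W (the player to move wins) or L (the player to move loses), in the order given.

Build the W/L table. Terminal = L. A non-terminal position is W if it has a move to some L; otherwise it is L.
n=0: no move → L
n=1: no move → L
n=2: reaches L-position 1 → W
n=3: only reaches 2(W), which is W → L
n=4: reaches L-position 3 → W
n=5: only reaches 4(W), which is W → L
n=6: reaches L-position 3 → W
n=7: only reaches 6(W), which is W → L
n=8: reaches L-position 7 → W
n=9: only reaches 6(W), 8(W), all W → L
n=10: reaches L-position 5 → W
n=11: only reaches 10(W), which is W → L
n=12: reaches L-position 9 → W
n=13: only reaches 12(W), which is W → L
n=14: reaches L-position 7 → W
n=15: only reaches 10(W), 12(W), 14(W), all W → L

6: W, 15: L, 14: W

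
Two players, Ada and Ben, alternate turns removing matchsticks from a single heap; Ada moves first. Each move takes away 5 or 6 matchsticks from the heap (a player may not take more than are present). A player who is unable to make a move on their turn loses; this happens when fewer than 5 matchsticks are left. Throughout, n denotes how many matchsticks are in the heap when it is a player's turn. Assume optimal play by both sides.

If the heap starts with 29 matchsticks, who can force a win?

Compute win/loss labels from the base case upward. A position with no move is L. Any other position is W if it can reach an L in one move, else L.
n=0: no move → L
n=1: no move → L
n=2: no move → L
n=3: no move → L
n=4: no move → L
n=5: reaches L-position 0 → W
n=6: reaches L-position 1 → W
n=7: reaches L-position 2 → W
n=8: reaches L-position 3 → W
n=9: reaches L-position 4 → W
n=10: reaches L-position 4 → W
n=11: only reaches 6(W), 5(W), all W → L
n=12: only reaches 7(W), 6(W), all W → L
n=13: only reaches 8(W), 7(W), all W → L
n=14: only reaches 9(W), 8(W), all W → L
n=15: only reaches 10(W), 9(W), all W → L
n=16: reaches L-position 11 → W
n=17: reaches L-position 12 → W
n=18: reaches L-position 13 → W
n=19: reaches L-position 14 → W
n=20: reaches L-position 15 → W
n=21: reaches L-position 15 → W
n=22: only reaches 17(W), 16(W), all W → L
n=23: only reaches 18(W), 17(W), all W → L
n=24: only reaches 19(W), 18(W), all W → L
n=25: only reaches 20(W), 19(W), all W → L
n=26: only reaches 21(W), 20(W), all W → L
n=27: reaches L-position 22 → W
n=28: reaches L-position 23 → W
n=29: reaches L-position 24 → W
The starting position 29 is W: Ada should remove 5, leaving 24, handing over an L position.

Ada wins.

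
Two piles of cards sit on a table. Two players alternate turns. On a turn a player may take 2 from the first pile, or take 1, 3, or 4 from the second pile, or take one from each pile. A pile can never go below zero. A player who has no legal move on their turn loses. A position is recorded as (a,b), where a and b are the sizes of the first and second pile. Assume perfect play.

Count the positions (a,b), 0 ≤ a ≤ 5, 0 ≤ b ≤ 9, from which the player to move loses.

20

Use the standard recursion: the mover loses at a terminal position; elsewhere, the mover wins exactly when some move hands the opponent an L position.
Every move lowers a or b (never raises either), so fill the grid row by row in increasing a, and left to right within a row: each cell's successors are then already labelled.
      b=0  b=1  b=2  b=3  b=4  b=5  b=6  b=7  b=8  b=9
a=0:    L    W    L    W    W    W    W    L    W    L
a=1:    L    W    L    W    W    W    W    L    W    L
a=2:    W    W    W    W    L    W    L    W    W    W
a=3:    W    L    W    L    W    W    W    W    L    W
a=4:    L    W    W    W    W    L    W    L    W    W
a=5:    L    W    L    W    W    W    W    L    W    L
Cells with no legal move (terminal, hence L): (0,0), (1,0).
The remaining L cells, each justified by listing all of its moves:
(0,2): only reaches (0,1)(W), which is W → L
(0,7): only reaches (0,6)(W), (0,4)(W), (0,3)(W), all W → L
(0,9): only reaches (0,8)(W), (0,6)(W), (0,5)(W), all W → L
(1,2): only reaches (1,1)(W), (0,1)(W), all W → L
(1,7): only reaches (1,6)(W), (1,4)(W), (1,3)(W), (0,6)(W), all W → L
(1,9): only reaches (1,8)(W), (1,6)(W), (1,5)(W), (0,8)(W), all W → L
(2,4): only reaches (0,4)(W), (2,3)(W), (2,1)(W), (2,0)(W), (1,3)(W), all W → L
(2,6): only reaches (0,6)(W), (2,5)(W), (2,3)(W), (2,2)(W), (1,5)(W), all W → L
(3,1): only reaches (1,1)(W), (3,0)(W), (2,0)(W), all W → L
(3,3): only reaches (1,3)(W), (3,2)(W), (3,0)(W), (2,2)(W), all W → L
(3,8): only reaches (1,8)(W), (3,7)(W), (3,5)(W), (3,4)(W), (2,7)(W), all W → L
(4,0): only reaches (2,0)(W), which is W → L
(4,5): only reaches (2,5)(W), (4,4)(W), (4,2)(W), (4,1)(W), (3,4)(W), all W → L
(4,7): only reaches (2,7)(W), (4,6)(W), (4,4)(W), (4,3)(W), (3,6)(W), all W → L
(5,0): only reaches (3,0)(W), which is W → L
(5,2): only reaches (3,2)(W), (5,1)(W), (4,1)(W), all W → L
(5,7): only reaches (3,7)(W), (5,6)(W), (5,4)(W), (5,3)(W), (4,6)(W), all W → L
(5,9): only reaches (3,9)(W), (5,8)(W), (5,6)(W), (5,5)(W), (4,8)(W), all W → L
Every other cell has at least one move into one of the L cells above, so it is W.
L cells per row: a=0: 4, a=1: 4, a=2: 2, a=3: 3, a=4: 3, a=5: 4; total 20.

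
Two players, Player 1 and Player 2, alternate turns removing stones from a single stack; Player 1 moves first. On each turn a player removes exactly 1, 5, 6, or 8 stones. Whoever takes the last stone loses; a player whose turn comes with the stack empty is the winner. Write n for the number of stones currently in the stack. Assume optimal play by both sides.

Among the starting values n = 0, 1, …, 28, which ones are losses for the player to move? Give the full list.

1, 3, 5, 12, 14, 16, 23, 25, 27

Classify positions by backward induction: terminal positions (no move available) are W. From any other position, the mover wins iff some move reaches an L.
n=0: no move; the opponent has just taken the last stone and therefore loses → W
n=1: L (sole option 0(W) is W)
n=2: W (go to 1, an L position)
n=3: L (sole option 2(W) is W)
n=4: W (go to 3, an L position)
n=5: L (options 4(W), 0(W) are all W)
n=6: W (go to 5, an L position)
n=7: W (go to 1, an L position)
n=8: W (go to 3, an L position)
n=9: W (go to 3, an L position)
n=10: W (go to 5, an L position)
n=11: W (go to 5, an L position)
n=12: L (options 11(W), 7(W), 6(W), 4(W) are all W)
n=13: W (go to 12, an L position)
n=14: L (options 13(W), 9(W), 8(W), 6(W) are all W)
n=15: W (go to 14, an L position)
n=16: L (options 15(W), 11(W), 10(W), 8(W) are all W)
n=17: W (go to 16, an L position)
n=18: W (go to 12, an L position)
n=19: W (go to 14, an L position)
n=20: W (go to 14, an L position)
n=21: W (go to 16, an L position)
n=22: W (go to 16, an L position)
n=23: L (options 22(W), 18(W), 17(W), 15(W) are all W)
n=24: W (go to 23, an L position)
n=25: L (options 24(W), 20(W), 19(W), 17(W) are all W)
n=26: W (go to 25, an L position)
n=27: L (options 26(W), 22(W), 21(W), 19(W) are all W)
n=28: W (go to 27, an L position)
Reading off the rows marked L gives the requested list; there are 9 such values of n.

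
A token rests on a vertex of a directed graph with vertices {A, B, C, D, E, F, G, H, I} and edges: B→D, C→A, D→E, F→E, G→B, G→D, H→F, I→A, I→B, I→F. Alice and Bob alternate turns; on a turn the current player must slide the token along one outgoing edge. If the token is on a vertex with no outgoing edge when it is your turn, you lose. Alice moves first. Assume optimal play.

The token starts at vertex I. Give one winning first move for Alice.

Label each position W (a win for the player to move) or L (a loss). A position with no legal move is L; any other position is W exactly when some move reaches an L, and L when every move reaches a W.
Every edge goes from a vertex to one that appears earlier in the order E, A, D, F, B, C, H, G, I, so processing vertices in that order labels each vertex after all of its successors.
E: no outgoing edge → L
A: no outgoing edge → L
D: W (go to E, an L position)
F: W (go to E, an L position)
B: L (sole option D(W) is W)
C: W (go to A, an L position)
H: L (sole option F(W) is W)
G: W (go to B, an L position)
I: W (go to B, an L position)
From I, the L positions reachable in one move are: B, A. Any move reaching one of these is winning.

Move to B.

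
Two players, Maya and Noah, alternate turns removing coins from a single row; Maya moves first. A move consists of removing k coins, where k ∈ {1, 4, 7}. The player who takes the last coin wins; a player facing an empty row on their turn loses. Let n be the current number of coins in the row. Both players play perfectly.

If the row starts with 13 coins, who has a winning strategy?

Noah wins.

Positions with no move are L. A position that does have a move is losing for the player to move precisely when every available move leads to a winning position for the opponent. Fill in the labels:
n=0: no move → L
n=1: can move to 0, which is L ⇒ W
n=2: the only move is to 1(W), a W ⇒ L
n=3: can move to 2, which is L ⇒ W
n=4: can move to 0, which is L ⇒ W
n=5: moves to 4(W), 1(W); every one is W ⇒ L
n=6: can move to 5, which is L ⇒ W
n=7: can move to 0, which is L ⇒ W
n=8: moves to 7(W), 4(W), 1(W); every one is W ⇒ L
n=9: can move to 8, which is L ⇒ W
n=10: moves to 9(W), 6(W), 3(W); every one is W ⇒ L
n=11: can move to 10, which is L ⇒ W
n=12: can move to 8, which is L ⇒ W
n=13: moves to 12(W), 9(W), 6(W); every one is W ⇒ L
The starting position 13 is L: whatever Maya does, the opponent receives a W position.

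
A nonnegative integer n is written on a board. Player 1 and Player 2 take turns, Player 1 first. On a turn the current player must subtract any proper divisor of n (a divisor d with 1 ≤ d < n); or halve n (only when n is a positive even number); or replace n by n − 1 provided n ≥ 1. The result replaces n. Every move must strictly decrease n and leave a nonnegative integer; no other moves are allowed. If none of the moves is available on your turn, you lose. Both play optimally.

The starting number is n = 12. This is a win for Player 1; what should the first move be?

Move to 9.

Build the W/L table. Terminal = L. A non-terminal position is W if it has a move to some L; otherwise it is L.
n=0: no move → L
n=1: →0(L), so W
n=2: →1(W) only, which is W, so L
n=3: →2(L), so W
n=4: →2(L), so W
n=5: →4(W) only, which is W, so L
n=6: →5(L), so W
n=7: →6(W) only, which is W, so L
n=8: →7(L), so W
n=9: →6(W), 8(W) — all W, so L
n=10: →5(L), so W
n=11: →10(W) only, which is W, so L
n=12: →9(L), so W
From 12, the L positions reachable in one move are: 9, 11. Any move reaching one of these is winning.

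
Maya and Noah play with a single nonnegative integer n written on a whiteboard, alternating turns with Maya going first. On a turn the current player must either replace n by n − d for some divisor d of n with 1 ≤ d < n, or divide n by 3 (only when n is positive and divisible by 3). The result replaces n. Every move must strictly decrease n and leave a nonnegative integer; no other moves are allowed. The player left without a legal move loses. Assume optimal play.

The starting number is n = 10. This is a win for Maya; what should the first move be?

Move to 9.

Work bottom-up. With no move the player to move loses. Otherwise the position is W if at least one move leads to an L position for the opponent, and L if every move leads to a W.
n=0: no move → L
n=1: no move → L
n=2: reaches L-position 1 → W
n=3: reaches L-position 1 → W
n=4: only reaches 2(W), 3(W), all W → L
n=5: reaches L-position 4 → W
n=6: reaches L-position 4 → W
n=7: only reaches 6(W), which is W → L
n=8: reaches L-position 4 → W
n=9: only reaches 3(W), 6(W), 8(W), all W → L
n=10: reaches L-position 9 → W
From 10, the L positions reachable in one move are: 9.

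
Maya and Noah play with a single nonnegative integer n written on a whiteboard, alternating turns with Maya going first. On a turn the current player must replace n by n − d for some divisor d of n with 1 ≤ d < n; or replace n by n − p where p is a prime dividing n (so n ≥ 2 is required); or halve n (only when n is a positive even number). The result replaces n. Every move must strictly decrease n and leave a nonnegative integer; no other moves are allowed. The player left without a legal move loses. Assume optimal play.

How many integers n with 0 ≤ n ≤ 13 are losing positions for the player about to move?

4

Positions with no move are L. A position that does have a move is losing for the player to move precisely when every available move leads to a winning position for the opponent. Fill in the labels:
n=0: no move → L
n=1: no move → L
n=2: reaches L-position 0 → W
n=3: reaches L-position 0 → W
n=4: only reaches 2(W), 3(W), all W → L
n=5: reaches L-position 0 → W
n=6: reaches L-position 4 → W
n=7: reaches L-position 0 → W
n=8: reaches L-position 4 → W
n=9: only reaches 6(W), 8(W), all W → L
n=10: reaches L-position 9 → W
n=11: reaches L-position 0 → W
n=12: reaches L-position 9 → W
n=13: reaches L-position 0 → W
L entries with 0 ≤ n ≤ 13: n = 0, 1, 4, 9; that makes 4.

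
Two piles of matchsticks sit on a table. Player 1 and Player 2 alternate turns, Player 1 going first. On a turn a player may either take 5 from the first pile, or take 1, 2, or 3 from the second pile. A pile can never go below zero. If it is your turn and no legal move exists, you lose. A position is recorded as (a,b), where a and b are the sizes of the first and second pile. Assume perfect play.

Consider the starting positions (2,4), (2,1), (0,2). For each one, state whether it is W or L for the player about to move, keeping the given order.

Classify positions by backward induction: terminal positions (no move available) are L. From any other position, the mover wins iff some move reaches an L.
No move ever increases a pile, so every position that can arise here has a ≤ 2 and b ≤ 4; it is enough to label the cells with 0 ≤ a ≤ 2 and 0 ≤ b ≤ 4.
Every move lowers a or b (never raises either), so fill the grid row by row in increasing a, and left to right within a row: each cell's successors are then already labelled.
      b=0  b=1  b=2  b=3  b=4
a=0:    L    W    W    W    L
a=1:    L    W    W    W    L
a=2:    L    W    W    W    L
Cells with no legal move (terminal, hence L): (0,0), (1,0), (2,0).
The remaining L cells, each justified by listing all of its moves:
(0,4): L (options (0,3)(W), (0,2)(W), (0,1)(W) are all W)
(1,4): L (options (1,3)(W), (1,2)(W), (1,1)(W) are all W)
(2,4): L (options (2,3)(W), (2,2)(W), (2,1)(W) are all W)
Every other cell has at least one move into one of the L cells above, so it is W.
(2,4): one of the L cells justified above, so L
(2,1): the move to (2,0) reaches an L cell, so W
(0,2): the move to (0,0) reaches an L cell, so W

(2,4): L, (2,1): W, (0,2): W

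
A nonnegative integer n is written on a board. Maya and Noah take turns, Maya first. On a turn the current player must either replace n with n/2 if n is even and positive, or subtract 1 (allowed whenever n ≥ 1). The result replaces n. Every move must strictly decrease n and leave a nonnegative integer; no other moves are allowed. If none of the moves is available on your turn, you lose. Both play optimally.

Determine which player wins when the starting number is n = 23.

Positions with no move are L. A position that does have a move is losing for the player to move precisely when every available move leads to a winning position for the opponent. Fill in the labels:
n=0: no move → L
n=1: reaches L-position 0 → W
n=2: only reaches 1(W), which is W → L
n=3: reaches L-position 2 → W
n=4: reaches L-position 2 → W
n=5: only reaches 4(W), which is W → L
n=6: reaches L-position 5 → W
n=7: only reaches 6(W), which is W → L
n=8: reaches L-position 7 → W
n=9: only reaches 8(W), which is W → L
n=10: reaches L-position 5 → W
n=11: only reaches 10(W), which is W → L
n=12: reaches L-position 11 → W
n=13: only reaches 12(W), which is W → L
n=14: reaches L-position 7 → W
n=15: only reaches 14(W), which is W → L
n=16: reaches L-position 15 → W
n=17: only reaches 16(W), which is W → L
n=18: reaches L-position 9 → W
n=19: only reaches 18(W), which is W → L
n=20: reaches L-position 19 → W
n=21: only reaches 20(W), which is W → L
n=22: reaches L-position 11 → W
n=23: only reaches 22(W), which is W → L
Every move from 23 reaches a W position, so the mover loses.

Noah wins.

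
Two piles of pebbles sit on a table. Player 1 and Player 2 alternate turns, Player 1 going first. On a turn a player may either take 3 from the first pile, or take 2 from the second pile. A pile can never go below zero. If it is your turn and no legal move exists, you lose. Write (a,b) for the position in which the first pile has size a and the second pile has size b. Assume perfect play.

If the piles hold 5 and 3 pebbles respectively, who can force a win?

Work bottom-up. With no move the player to move loses. Otherwise the position is W if at least one move leads to an L position for the opponent, and L if every move leads to a W.
No move ever increases a pile, so every position that can arise here has a ≤ 5 and b ≤ 3; it is enough to label the cells with 0 ≤ a ≤ 5 and 0 ≤ b ≤ 3.
Every move lowers a or b (never raises either), so fill the grid row by row in increasing a, and left to right within a row: each cell's successors are then already labelled.
      b=0  b=1  b=2  b=3
a=0:    L    L    W    W
a=1:    L    L    W    W
a=2:    L    L    W    W
a=3:    W    W    L    L
a=4:    W    W    L    L
a=5:    W    W    L    L
Cells with no legal move (terminal, hence L): (0,0), (0,1), (1,0), (1,1), (2,0), (2,1).
The remaining L cells, each justified by listing all of its moves:
(3,2): →(0,2)(W), (3,0)(W) — all W, so L
(3,3): →(0,3)(W), (3,1)(W) — all W, so L
(4,2): →(1,2)(W), (4,0)(W) — all W, so L
(4,3): →(1,3)(W), (4,1)(W) — all W, so L
(5,2): →(2,2)(W), (5,0)(W) — all W, so L
(5,3): →(2,3)(W), (5,1)(W) — all W, so L
Every other cell has at least one move into one of the L cells above, so it is W.
Every move from (5,3) reaches a W position, so the mover loses.

Player 2 wins.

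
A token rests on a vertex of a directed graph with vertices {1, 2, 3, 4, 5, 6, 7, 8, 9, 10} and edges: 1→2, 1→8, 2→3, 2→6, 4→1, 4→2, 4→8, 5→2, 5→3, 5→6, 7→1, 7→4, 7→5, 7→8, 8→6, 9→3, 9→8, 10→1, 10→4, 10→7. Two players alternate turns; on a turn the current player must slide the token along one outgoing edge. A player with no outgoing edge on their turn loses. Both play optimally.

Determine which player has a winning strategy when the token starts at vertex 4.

Compute win/loss labels from the base case upward. A position with no move is L. Any other position is W if it can reach an L in one move, else L.
Every edge goes from a vertex to one that appears earlier in the order 6, 3, 8, 2, 1, 4, 5, 7, 10, 9, so processing vertices in that order labels each vertex after all of its successors.
6: no outgoing edge → L
3: no outgoing edge → L
8: can move to 6, which is L ⇒ W
2: can move to 3, which is L ⇒ W
1: moves to 2(W), 8(W); every one is W ⇒ L
4: can move to 1, which is L ⇒ W
5: can move to 3, which is L ⇒ W
7: can move to 1, which is L ⇒ W
10: can move to 1, which is L ⇒ W
9: can move to 3, which is L ⇒ W
From 4 the player to move can move to 1, reaching an L position.

The first player wins.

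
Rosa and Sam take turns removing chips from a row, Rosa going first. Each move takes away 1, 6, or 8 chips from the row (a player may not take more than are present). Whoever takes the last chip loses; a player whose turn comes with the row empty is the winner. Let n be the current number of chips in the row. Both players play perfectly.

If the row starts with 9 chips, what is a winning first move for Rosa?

Compute win/loss labels from the base case upward. A position with no move is W. Any other position is W if it can reach an L in one move, else L.
n=0: no move; the opponent has just taken the last chip and therefore loses → W
n=1: L (sole option 0(W) is W)
n=2: W (go to 1, an L position)
n=3: L (sole option 2(W) is W)
n=4: W (go to 3, an L position)
n=5: L (sole option 4(W) is W)
n=6: W (go to 5, an L position)
n=7: W (go to 1, an L position)
n=8: L (options 7(W), 2(W), 0(W) are all W)
n=9: W (go to 8, an L position)
From 9, the L positions reachable in one move are: 8, 3, 1. Any move reaching one of these is winning.

Remove 1, leaving 8.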